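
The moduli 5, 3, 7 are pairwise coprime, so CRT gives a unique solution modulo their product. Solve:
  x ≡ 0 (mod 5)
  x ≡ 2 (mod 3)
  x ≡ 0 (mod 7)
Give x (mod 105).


Moduli 5, 3, 7 are pairwise coprime; by CRT there is a unique solution modulo M = 5 · 3 · 7 = 105.
Solve pairwise, accumulating the modulus:
  Start with x ≡ 0 (mod 5).
  Combine with x ≡ 2 (mod 3): since gcd(5, 3) = 1, we get a unique residue mod 15.
    Write x = 0 + 5·t and substitute into x ≡ 2 (mod 3): 5·t ≡ 2 − 0 = 2 (mod 3).
    Reduce coefficients mod 3: 2·t ≡ 2 (mod 3).
    The inverse of 2 mod 3 is 2 (since 2·2 = 4 = 1·3 + 1), so t ≡ 2·2 = 4 ≡ 1 (mod 3).
    Then x = 0 + 5·1 = 5, valid modulo lcm(5, 3) = 15: x ≡ 5 (mod 15).
  Combine with x ≡ 0 (mod 7): since gcd(15, 7) = 1, we get a unique residue mod 105.
    Write x = 5 + 15·t and substitute into x ≡ 0 (mod 7): 15·t ≡ 0 − 5 = -5 (mod 7).
    Reduce coefficients mod 7: 1·t ≡ 2 (mod 7).
    So t ≡ 2 (mod 7).
    Then x = 5 + 15·2 = 35, valid modulo lcm(15, 7) = 105: x ≡ 35 (mod 105).
Verify: 35 mod 5 = 0 ✓, 35 mod 3 = 2 ✓, 35 mod 7 = 0 ✓.

x ≡ 35 (mod 105).


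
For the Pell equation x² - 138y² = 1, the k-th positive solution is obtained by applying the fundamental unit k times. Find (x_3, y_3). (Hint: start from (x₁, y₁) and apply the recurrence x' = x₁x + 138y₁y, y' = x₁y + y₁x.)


Step 1: Find the fundamental solution (x₁, y₁) of x² - 138y² = 1.
  Expand √138 as a continued fraction. a₀ = ⌊√138⌋ = 11; iterate m_{k+1} = d_k·a_k − m_k, d_{k+1} = (138 − m_{k+1}²)/d_k, a_{k+1} = ⌊(a₀ + m_{k+1})/d_{k+1}⌋ (starting m₀ = 0, d₀ = 1), with convergents p_k = a_k·p_{k-1} + p_{k-2}, q_k = a_k·q_{k-1} + q_{k-2} (p₋₁ = 1, q₋₁ = 0):
  k = 0: a₀ = 11; p₀/q₀ = 11/1; p₀² − 138·q₀² = 121 − 138 = -17.
  k = 1: m = 11, d = 17, a = ⌊(11 + 11)/17⌋ = 1; p/q = (1·11 + 1)/(1·1 + 0) = 12/1; p² − 138·q² = 144 − 138 = 6.
  k = 2: m = 6, d = 6, a = ⌊(11 + 6)/6⌋ = 2; p/q = (2·12 + 11)/(2·1 + 1) = 35/3; p² − 138·q² = 1225 − 1242 = -17.
  k = 3: m = 6, d = 17, a = ⌊(11 + 6)/17⌋ = 1; p/q = (1·35 + 12)/(1·3 + 1) = 47/4; p² − 138·q² = 2209 − 2208 = 1.
  The first convergent with p² − 138·q² = 1 gives the fundamental solution (x₁, y₁) = (47, 4).
Step 2: Apply the recurrence (x_{n+1}, y_{n+1}) = (x₁x_n + 138y₁y_n, x₁y_n + y₁x_n) repeatedly.
  From (x_1, y_1) = (47, 4): x_2 = 47·47 + 138·4·4 = 4417; y_2 = 47·4 + 4·47 = 376.
  From (x_2, y_2) = (4417, 376): x_3 = 47·4417 + 138·4·376 = 415151; y_3 = 47·376 + 4·4417 = 35340.
Step 3: Verify x_3² - 138·y_3² = 172350352801 - 172350352800 = 1 (should be 1). ✓

(x_1, y_1) = (47, 4); (x_3, y_3) = (415151, 35340).


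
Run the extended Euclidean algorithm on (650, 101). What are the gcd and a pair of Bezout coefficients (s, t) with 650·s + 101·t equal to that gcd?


Euclidean algorithm on (650, 101) — divide until remainder is 0:
  650 = 6 · 101 + 44
  101 = 2 · 44 + 13
  44 = 3 · 13 + 5
  13 = 2 · 5 + 3
  5 = 1 · 3 + 2
  3 = 1 · 2 + 1
  2 = 2 · 1 + 0
gcd(650, 101) = 1.
Track Bezout coefficients alongside the remainders: start with r₀ = 650 = a·1 + b·0 (s = 1, t = 0) and r₁ = 101 = a·0 + b·1 (s = 0, t = 1); each new remainder r_{k+1} = r_{k-1} − q_k·r_k inherits s_{k+1} = s_{k-1} − q_k·s_k, t_{k+1} = t_{k-1} − q_k·t_k, so r_k = a·s_k + b·t_k at every step:
  q = 6: r = 44, s = 1 − 6·0 = 1, t = 0 − 6·1 = -6  (check: 650·1 + 101·(-6) = 44)
  q = 2: r = 13, s = 0 − 2·1 = -2, t = 1 − 2·(-6) = 13  (check: 650·(-2) + 101·13 = 13)
  q = 3: r = 5, s = 1 − 3·(-2) = 7, t = -6 − 3·13 = -45  (check: 650·7 + 101·(-45) = 5)
  q = 2: r = 3, s = -2 − 2·7 = -16, t = 13 − 2·(-45) = 103  (check: 650·(-16) + 101·103 = 3)
  q = 1: r = 2, s = 7 − 1·(-16) = 23, t = -45 − 1·103 = -148  (check: 650·23 + 101·(-148) = 2)
  q = 1: r = 1, s = -16 − 1·23 = -39, t = 103 − 1·(-148) = 251  (check: 650·(-39) + 101·251 = 1)
The row with r = 1 (the gcd) gives the Bezout coefficients s = -39, t = 251.
Result: 650 · (-39) + 101 · (251) = 1.

gcd(650, 101) = 1; s = -39, t = 251 (check: 650·(-39) + 101·251 = 1).


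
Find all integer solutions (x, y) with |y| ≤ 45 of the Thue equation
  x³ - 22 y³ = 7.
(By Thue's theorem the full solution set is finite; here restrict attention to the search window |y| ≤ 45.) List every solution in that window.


The equation is x³ - 22y³ = 7. For fixed y, x³ = 22·y³ + 7, so a solution requires the RHS to be a perfect cube.
Strategy: iterate y from -45 to 45, compute RHS = 22·y³ + 7, and check whether it is a (positive or negative) perfect cube.
Check small values of y:
  y = 0: RHS = 7 is not a perfect cube.
  y = 1: RHS = 29 is not a perfect cube.
  y = -1: RHS = -15 is not a perfect cube.
  y = 2: RHS = 183 is not a perfect cube.
  y = -2: RHS = -169 is not a perfect cube.
  y = 3: RHS = 601 is not a perfect cube.
  y = -3: RHS = -587 is not a perfect cube.
Continuing the search up to |y| = 45 finds no solutions either.
No (x, y) in the scanned range satisfies the equation.

No integer solutions with |y| ≤ 45.


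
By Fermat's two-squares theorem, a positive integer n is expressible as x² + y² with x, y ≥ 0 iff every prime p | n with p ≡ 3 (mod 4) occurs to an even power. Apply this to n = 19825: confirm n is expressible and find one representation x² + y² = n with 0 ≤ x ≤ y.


Step 1: Factor n = 19825 = 5^2 · 13 · 61.
Step 2: Check the mod-4 condition on each prime factor: 5 ≡ 1 (mod 4), exponent 2; 13 ≡ 1 (mod 4), exponent 1; 61 ≡ 1 (mod 4), exponent 1.
All primes ≡ 3 (mod 4) appear to even exponent (or don't appear), so by the two-squares theorem n IS expressible as a sum of two squares.
Step 3: Build a representation. Group n = k² · m with k = 5 and m = 13 · 61 = 793 (a product of primes ≡ 1 (mod 4)); a representation of m scales to one of n via (k·x)² + (k·y)² = k²(x² + y²). Each prime p ≡ 1 (mod 4) is itself a sum of two squares; find a² by testing p − a² for a perfect square:
  13: 13 − 1² = 12, 13 − 2² = 9 = 3² ⇒ 13 = 2² + 3².
  61: 61 − 1² = 60, 61 − 2² = 57, 61 − 3² = 52, 61 − 4² = 45, 61 − 5² = 36 = 6² ⇒ 61 = 5² + 6².
  Combine using the Brahmagupta–Fibonacci identity (a² + b²)(c² + d²) = (ac − bd)² + (ad + bc)² = (ac + bd)² + (ad − bc)²:
  13 · 61 = 793: from (2² + 3²)(5² + 6²), take (2·5 − 3·6, 2·6 + 3·5) = (10 − 18, 12 + 15) = (-8, 27); dropping signs (only squares matter) gives (8, 27); check 8² + 27² = 64 + 729 = 793 ✓.
  Scale by k = 5: (5·8, 5·27) = (40, 135).
Step 4: Order so x ≤ y and verify: 40² + 135² = 1600 + 18225 = 19825 = n. ✓

n = 19825 = 40² + 135² (one valid representation with x ≤ y).


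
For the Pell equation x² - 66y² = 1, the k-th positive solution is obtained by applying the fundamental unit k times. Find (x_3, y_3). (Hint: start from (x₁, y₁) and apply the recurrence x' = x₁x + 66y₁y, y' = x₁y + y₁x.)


Step 1: Find the fundamental solution (x₁, y₁) of x² - 66y² = 1.
  Expand √66 as a continued fraction. a₀ = ⌊√66⌋ = 8; iterate m_{k+1} = d_k·a_k − m_k, d_{k+1} = (66 − m_{k+1}²)/d_k, a_{k+1} = ⌊(a₀ + m_{k+1})/d_{k+1}⌋ (starting m₀ = 0, d₀ = 1), with convergents p_k = a_k·p_{k-1} + p_{k-2}, q_k = a_k·q_{k-1} + q_{k-2} (p₋₁ = 1, q₋₁ = 0):
  k = 0: a₀ = 8; p₀/q₀ = 8/1; p₀² − 66·q₀² = 64 − 66 = -2.
  k = 1: m = 8, d = 2, a = ⌊(8 + 8)/2⌋ = 8; p/q = (8·8 + 1)/(8·1 + 0) = 65/8; p² − 66·q² = 4225 − 4224 = 1.
  The first convergent with p² − 66·q² = 1 gives the fundamental solution (x₁, y₁) = (65, 8).
Step 2: Apply the recurrence (x_{n+1}, y_{n+1}) = (x₁x_n + 66y₁y_n, x₁y_n + y₁x_n) repeatedly.
  From (x_1, y_1) = (65, 8): x_2 = 65·65 + 66·8·8 = 8449; y_2 = 65·8 + 8·65 = 1040.
  From (x_2, y_2) = (8449, 1040): x_3 = 65·8449 + 66·8·1040 = 1098305; y_3 = 65·1040 + 8·8449 = 135192.
Step 3: Verify x_3² - 66·y_3² = 1206273873025 - 1206273873024 = 1 (should be 1). ✓

(x_1, y_1) = (65, 8); (x_3, y_3) = (1098305, 135192).


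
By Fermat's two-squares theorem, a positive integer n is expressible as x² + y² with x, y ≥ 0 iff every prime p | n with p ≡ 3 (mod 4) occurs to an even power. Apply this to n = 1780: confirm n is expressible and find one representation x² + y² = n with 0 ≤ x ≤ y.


Step 1: Factor n = 1780 = 2^2 · 5 · 89.
Step 2: Check the mod-4 condition on each prime factor: 2 = 2 (special); 5 ≡ 1 (mod 4), exponent 1; 89 ≡ 1 (mod 4), exponent 1.
All primes ≡ 3 (mod 4) appear to even exponent (or don't appear), so by the two-squares theorem n IS expressible as a sum of two squares.
Step 3: Build a representation. Group n = k² · m with k = 2 and m = 5 · 89 = 445 (a product of primes ≡ 1 (mod 4)); a representation of m scales to one of n via (k·x)² + (k·y)² = k²(x² + y²). Each prime p ≡ 1 (mod 4) is itself a sum of two squares; find a² by testing p − a² for a perfect square:
  5: 5 − 1² = 4 = 2² ⇒ 5 = 1² + 2².
  89: 89 − 1² = 88, 89 − 2² = 85, 89 − 3² = 80, 89 − 4² = 73, 89 − 5² = 64 = 8² ⇒ 89 = 5² + 8².
  Combine using the Brahmagupta–Fibonacci identity (a² + b²)(c² + d²) = (ac − bd)² + (ad + bc)² = (ac + bd)² + (ad − bc)²:
  5 · 89 = 445: from (1² + 2²)(5² + 8²), take (1·5 − 2·8, 1·8 + 2·5) = (5 − 16, 8 + 10) = (-11, 18); dropping signs (only squares matter) gives (11, 18); check 11² + 18² = 121 + 324 = 445 ✓.
  Scale by k = 2: (2·11, 2·18) = (22, 36).
Step 4: Order so x ≤ y and verify: 22² + 36² = 484 + 1296 = 1780 = n. ✓

n = 1780 = 22² + 36² (one valid representation with x ≤ y).


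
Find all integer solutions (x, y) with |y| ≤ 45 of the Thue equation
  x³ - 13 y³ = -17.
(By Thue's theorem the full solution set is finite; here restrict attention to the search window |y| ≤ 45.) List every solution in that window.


The equation is x³ - 13y³ = -17. For fixed y, x³ = 13·y³ − 17, so a solution requires the RHS to be a perfect cube.
Strategy: iterate y from -45 to 45, compute RHS = 13·y³ − 17, and check whether it is a (positive or negative) perfect cube.
Check small values of y:
  y = 0: RHS = -17 is not a perfect cube.
  y = 1: RHS = -4 is not a perfect cube.
  y = -1: RHS = -30 is not a perfect cube.
  y = 2: RHS = 87 is not a perfect cube.
  y = -2: RHS = -121 is not a perfect cube.
  y = 3: RHS = 334 is not a perfect cube.
  y = -3: RHS = -368 is not a perfect cube.
Continuing the search up to |y| = 45 finds no solutions either.
No (x, y) in the scanned range satisfies the equation.

No integer solutions with |y| ≤ 45.


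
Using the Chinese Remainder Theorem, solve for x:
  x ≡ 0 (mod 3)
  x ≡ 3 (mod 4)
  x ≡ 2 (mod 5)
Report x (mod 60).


Moduli 3, 4, 5 are pairwise coprime; by CRT there is a unique solution modulo M = 3 · 4 · 5 = 60.
Solve pairwise, accumulating the modulus:
  Start with x ≡ 0 (mod 3).
  Combine with x ≡ 3 (mod 4): since gcd(3, 4) = 1, we get a unique residue mod 12.
    Write x = 0 + 3·t and substitute into x ≡ 3 (mod 4): 3·t ≡ 3 − 0 = 3 (mod 4).
    The inverse of 3 mod 4 is 3 (since 3·3 = 9 = 2·4 + 1), so t ≡ 3·3 = 9 ≡ 1 (mod 4).
    Then x = 0 + 3·1 = 3, valid modulo lcm(3, 4) = 12: x ≡ 3 (mod 12).
  Combine with x ≡ 2 (mod 5): since gcd(12, 5) = 1, we get a unique residue mod 60.
    Write x = 3 + 12·t and substitute into x ≡ 2 (mod 5): 12·t ≡ 2 − 3 = -1 (mod 5).
    Reduce coefficients mod 5: 2·t ≡ 4 (mod 5).
    The inverse of 2 mod 5 is 3 (since 2·3 = 6 = 1·5 + 1), so t ≡ 3·4 = 12 ≡ 2 (mod 5).
    Then x = 3 + 12·2 = 27, valid modulo lcm(12, 5) = 60: x ≡ 27 (mod 60).
Verify: 27 mod 3 = 0 ✓, 27 mod 4 = 3 ✓, 27 mod 5 = 2 ✓.

x ≡ 27 (mod 60).


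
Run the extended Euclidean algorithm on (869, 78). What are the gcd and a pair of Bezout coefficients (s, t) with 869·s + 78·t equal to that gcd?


Euclidean algorithm on (869, 78) — divide until remainder is 0:
  869 = 11 · 78 + 11
  78 = 7 · 11 + 1
  11 = 11 · 1 + 0
gcd(869, 78) = 1.
Track Bezout coefficients alongside the remainders: start with r₀ = 869 = a·1 + b·0 (s = 1, t = 0) and r₁ = 78 = a·0 + b·1 (s = 0, t = 1); each new remainder r_{k+1} = r_{k-1} − q_k·r_k inherits s_{k+1} = s_{k-1} − q_k·s_k, t_{k+1} = t_{k-1} − q_k·t_k, so r_k = a·s_k + b·t_k at every step:
  q = 11: r = 11, s = 1 − 11·0 = 1, t = 0 − 11·1 = -11  (check: 869·1 + 78·(-11) = 11)
  q = 7: r = 1, s = 0 − 7·1 = -7, t = 1 − 7·(-11) = 78  (check: 869·(-7) + 78·78 = 1)
The row with r = 1 (the gcd) gives the Bezout coefficients s = -7, t = 78.
Result: 869 · (-7) + 78 · (78) = 1.

gcd(869, 78) = 1; s = -7, t = 78 (check: 869·(-7) + 78·78 = 1).


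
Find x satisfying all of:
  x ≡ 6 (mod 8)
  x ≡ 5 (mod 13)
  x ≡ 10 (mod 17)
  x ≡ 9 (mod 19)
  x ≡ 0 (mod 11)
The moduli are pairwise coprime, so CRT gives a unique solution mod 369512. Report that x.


Product of moduli M = 8 · 13 · 17 · 19 · 11 = 369512.
Merge one congruence at a time:
  Start: x ≡ 6 (mod 8).
  Combine with x ≡ 5 (mod 13); new modulus lcm = 104.
    Write x = 6 + 8·t and substitute into x ≡ 5 (mod 13): 8·t ≡ 5 − 6 = -1 (mod 13).
    Reduce coefficients mod 13: 8·t ≡ 12 (mod 13).
    The inverse of 8 mod 13 is 5 (since 8·5 = 40 = 3·13 + 1), so t ≡ 5·12 = 60 ≡ 8 (mod 13).
    Then x = 6 + 8·8 = 70, valid modulo lcm(8, 13) = 104: x ≡ 70 (mod 104).
  Combine with x ≡ 10 (mod 17); new modulus lcm = 1768.
    Write x = 70 + 104·t and substitute into x ≡ 10 (mod 17): 104·t ≡ 10 − 70 = -60 (mod 17).
    Reduce coefficients mod 17: 2·t ≡ 8 (mod 17).
    The inverse of 2 mod 17 is 9 (since 2·9 = 18 = 1·17 + 1), so t ≡ 9·8 = 72 ≡ 4 (mod 17).
    Then x = 70 + 104·4 = 486, valid modulo lcm(104, 17) = 1768: x ≡ 486 (mod 1768).
  Combine with x ≡ 9 (mod 19); new modulus lcm = 33592.
    Write x = 486 + 1768·t and substitute into x ≡ 9 (mod 19): 1768·t ≡ 9 − 486 = -477 (mod 19).
    Reduce coefficients mod 19: 1·t ≡ 17 (mod 19).
    So t ≡ 17 (mod 19).
    Then x = 486 + 1768·17 = 30542, valid modulo lcm(1768, 19) = 33592: x ≡ 30542 (mod 33592).
  Combine with x ≡ 0 (mod 11); new modulus lcm = 369512.
    Write x = 30542 + 33592·t and substitute into x ≡ 0 (mod 11): 33592·t ≡ 0 − 30542 = -30542 (mod 11).
    Reduce coefficients mod 11: 9·t ≡ 5 (mod 11).
    The inverse of 9 mod 11 is 5 (since 9·5 = 45 = 4·11 + 1), so t ≡ 5·5 = 25 ≡ 3 (mod 11).
    Then x = 30542 + 33592·3 = 131318, valid modulo lcm(33592, 11) = 369512: x ≡ 131318 (mod 369512).
Verify against each original: 131318 mod 8 = 6, 131318 mod 13 = 5, 131318 mod 17 = 10, 131318 mod 19 = 9, 131318 mod 11 = 0.

x ≡ 131318 (mod 369512).


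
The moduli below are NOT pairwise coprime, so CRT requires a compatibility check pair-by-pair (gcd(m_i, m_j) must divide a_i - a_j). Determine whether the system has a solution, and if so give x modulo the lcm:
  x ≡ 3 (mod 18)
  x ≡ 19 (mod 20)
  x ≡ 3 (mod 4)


Moduli 18, 20, 4 are not pairwise coprime, so CRT works modulo lcm(m_i) when all pairwise compatibility conditions hold.
Pairwise compatibility: gcd(m_i, m_j) must divide a_i - a_j for every pair.
Merge one congruence at a time:
  Start: x ≡ 3 (mod 18).
  Combine with x ≡ 19 (mod 20): gcd(18, 20) = 2; 19 - 3 = 16, which IS divisible by 2, so compatible.
    Write x = 3 + 18·t and substitute into x ≡ 19 (mod 20): 18·t ≡ 19 − 3 = 16 (mod 20).
    Divide the congruence (and modulus) by g = 2: 9·t ≡ 8 (mod 10).
    The inverse of 9 mod 10 is 9 (since 9·9 = 81 = 8·10 + 1), so t ≡ 9·8 = 72 ≡ 2 (mod 10).
    Then x = 3 + 18·2 = 39, valid modulo lcm(18, 20) = 180: x ≡ 39 (mod 180).
  Combine with x ≡ 3 (mod 4): gcd(180, 4) = 4; 3 - 39 = -36, which IS divisible by 4, so compatible.
    Write x = 39 + 180·t and substitute into x ≡ 3 (mod 4): 180·t ≡ 3 − 39 = -36 (mod 4).
    Divide the congruence (and modulus) by g = 4: 45·t ≡ -9 (mod 1).
    Modulo 1 every t works; take t = 0.
    Then x = 39 + 180·0 = 39, valid modulo lcm(180, 4) = 180: x ≡ 39 (mod 180).
Verify: 39 mod 18 = 3, 39 mod 20 = 19, 39 mod 4 = 3.

x ≡ 39 (mod 180).


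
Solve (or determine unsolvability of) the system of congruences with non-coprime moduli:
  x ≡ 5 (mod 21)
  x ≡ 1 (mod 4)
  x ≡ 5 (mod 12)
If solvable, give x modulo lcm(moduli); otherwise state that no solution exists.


Moduli 21, 4, 12 are not pairwise coprime, so CRT works modulo lcm(m_i) when all pairwise compatibility conditions hold.
Pairwise compatibility: gcd(m_i, m_j) must divide a_i - a_j for every pair.
Merge one congruence at a time:
  Start: x ≡ 5 (mod 21).
  Combine with x ≡ 1 (mod 4): gcd(21, 4) = 1; 1 - 5 = -4, which IS divisible by 1, so compatible.
    Write x = 5 + 21·t and substitute into x ≡ 1 (mod 4): 21·t ≡ 1 − 5 = -4 (mod 4).
    Reduce coefficients mod 4: 1·t ≡ 0 (mod 4).
    So t ≡ 0 (mod 4).
    Then x = 5 + 21·0 = 5, valid modulo lcm(21, 4) = 84: x ≡ 5 (mod 84).
  Combine with x ≡ 5 (mod 12): gcd(84, 12) = 12; 5 - 5 = 0, which IS divisible by 12, so compatible.
    Write x = 5 + 84·t and substitute into x ≡ 5 (mod 12): 84·t ≡ 5 − 5 = 0 (mod 12).
    Divide the congruence (and modulus) by g = 12: 7·t ≡ 0 (mod 1).
    Modulo 1 every t works; take t = 0.
    Then x = 5 + 84·0 = 5, valid modulo lcm(84, 12) = 84: x ≡ 5 (mod 84).
Verify: 5 mod 21 = 5, 5 mod 4 = 1, 5 mod 12 = 5.

x ≡ 5 (mod 84).


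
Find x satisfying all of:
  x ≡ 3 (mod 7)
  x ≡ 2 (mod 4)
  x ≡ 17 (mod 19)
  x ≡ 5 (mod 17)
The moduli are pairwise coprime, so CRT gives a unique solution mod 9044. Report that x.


Product of moduli M = 7 · 4 · 19 · 17 = 9044.
Merge one congruence at a time:
  Start: x ≡ 3 (mod 7).
  Combine with x ≡ 2 (mod 4); new modulus lcm = 28.
    Write x = 3 + 7·t and substitute into x ≡ 2 (mod 4): 7·t ≡ 2 − 3 = -1 (mod 4).
    Reduce coefficients mod 4: 3·t ≡ 3 (mod 4).
    The inverse of 3 mod 4 is 3 (since 3·3 = 9 = 2·4 + 1), so t ≡ 3·3 = 9 ≡ 1 (mod 4).
    Then x = 3 + 7·1 = 10, valid modulo lcm(7, 4) = 28: x ≡ 10 (mod 28).
  Combine with x ≡ 17 (mod 19); new modulus lcm = 532.
    Write x = 10 + 28·t and substitute into x ≡ 17 (mod 19): 28·t ≡ 17 − 10 = 7 (mod 19).
    Reduce coefficients mod 19: 9·t ≡ 7 (mod 19).
    The inverse of 9 mod 19 is 17 (since 9·17 = 153 = 8·19 + 1), so t ≡ 17·7 = 119 ≡ 5 (mod 19).
    Then x = 10 + 28·5 = 150, valid modulo lcm(28, 19) = 532: x ≡ 150 (mod 532).
  Combine with x ≡ 5 (mod 17); new modulus lcm = 9044.
    Write x = 150 + 532·t and substitute into x ≡ 5 (mod 17): 532·t ≡ 5 − 150 = -145 (mod 17).
    Reduce coefficients mod 17: 5·t ≡ 8 (mod 17).
    The inverse of 5 mod 17 is 7 (since 5·7 = 35 = 2·17 + 1), so t ≡ 7·8 = 56 ≡ 5 (mod 17).
    Then x = 150 + 532·5 = 2810, valid modulo lcm(532, 17) = 9044: x ≡ 2810 (mod 9044).
Verify against each original: 2810 mod 7 = 3, 2810 mod 4 = 2, 2810 mod 19 = 17, 2810 mod 17 = 5.

x ≡ 2810 (mod 9044).


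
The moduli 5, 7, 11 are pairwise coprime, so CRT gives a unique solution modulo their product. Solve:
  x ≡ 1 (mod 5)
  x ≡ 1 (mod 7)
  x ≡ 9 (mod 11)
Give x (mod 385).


Moduli 5, 7, 11 are pairwise coprime; by CRT there is a unique solution modulo M = 5 · 7 · 11 = 385.
Solve pairwise, accumulating the modulus:
  Start with x ≡ 1 (mod 5).
  Combine with x ≡ 1 (mod 7): since gcd(5, 7) = 1, we get a unique residue mod 35.
    Write x = 1 + 5·t and substitute into x ≡ 1 (mod 7): 5·t ≡ 1 − 1 = 0 (mod 7).
    The inverse of 5 mod 7 is 3 (since 5·3 = 15 = 2·7 + 1), so t ≡ 3·0 = 0 ≡ 0 (mod 7).
    Then x = 1 + 5·0 = 1, valid modulo lcm(5, 7) = 35: x ≡ 1 (mod 35).
  Combine with x ≡ 9 (mod 11): since gcd(35, 11) = 1, we get a unique residue mod 385.
    Write x = 1 + 35·t and substitute into x ≡ 9 (mod 11): 35·t ≡ 9 − 1 = 8 (mod 11).
    Reduce coefficients mod 11: 2·t ≡ 8 (mod 11).
    The inverse of 2 mod 11 is 6 (since 2·6 = 12 = 1·11 + 1), so t ≡ 6·8 = 48 ≡ 4 (mod 11).
    Then x = 1 + 35·4 = 141, valid modulo lcm(35, 11) = 385: x ≡ 141 (mod 385).
Verify: 141 mod 5 = 1 ✓, 141 mod 7 = 1 ✓, 141 mod 11 = 9 ✓.

x ≡ 141 (mod 385).


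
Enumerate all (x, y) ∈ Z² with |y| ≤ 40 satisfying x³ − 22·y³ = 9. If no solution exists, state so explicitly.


The equation is x³ - 22y³ = 9. For fixed y, x³ = 22·y³ + 9, so a solution requires the RHS to be a perfect cube.
Strategy: iterate y from -40 to 40, compute RHS = 22·y³ + 9, and check whether it is a (positive or negative) perfect cube.
Check small values of y:
  y = 0: RHS = 9 is not a perfect cube.
  y = 1: RHS = 31 is not a perfect cube.
  y = -1: RHS = -13 is not a perfect cube.
  y = 2: RHS = 185 is not a perfect cube.
  y = -2: RHS = -167 is not a perfect cube.
  y = 3: RHS = 603 is not a perfect cube.
  y = -3: RHS = -585 is not a perfect cube.
Continuing the search up to |y| = 40 finds no solutions either.
No (x, y) in the scanned range satisfies the equation.

No integer solutions with |y| ≤ 40.


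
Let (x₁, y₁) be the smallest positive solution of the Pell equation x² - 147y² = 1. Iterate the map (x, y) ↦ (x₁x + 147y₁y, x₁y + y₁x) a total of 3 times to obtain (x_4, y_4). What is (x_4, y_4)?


Step 1: Find the fundamental solution (x₁, y₁) of x² - 147y² = 1.
  Expand √147 as a continued fraction. a₀ = ⌊√147⌋ = 12; iterate m_{k+1} = d_k·a_k − m_k, d_{k+1} = (147 − m_{k+1}²)/d_k, a_{k+1} = ⌊(a₀ + m_{k+1})/d_{k+1}⌋ (starting m₀ = 0, d₀ = 1), with convergents p_k = a_k·p_{k-1} + p_{k-2}, q_k = a_k·q_{k-1} + q_{k-2} (p₋₁ = 1, q₋₁ = 0):
  k = 0: a₀ = 12; p₀/q₀ = 12/1; p₀² − 147·q₀² = 144 − 147 = -3.
  k = 1: m = 12, d = 3, a = ⌊(12 + 12)/3⌋ = 8; p/q = (8·12 + 1)/(8·1 + 0) = 97/8; p² − 147·q² = 9409 − 9408 = 1.
  The first convergent with p² − 147·q² = 1 gives the fundamental solution (x₁, y₁) = (97, 8).
Step 2: Apply the recurrence (x_{n+1}, y_{n+1}) = (x₁x_n + 147y₁y_n, x₁y_n + y₁x_n) repeatedly.
  From (x_1, y_1) = (97, 8): x_2 = 97·97 + 147·8·8 = 18817; y_2 = 97·8 + 8·97 = 1552.
  From (x_2, y_2) = (18817, 1552): x_3 = 97·18817 + 147·8·1552 = 3650401; y_3 = 97·1552 + 8·18817 = 301080.
  From (x_3, y_3) = (3650401, 301080): x_4 = 97·3650401 + 147·8·301080 = 708158977; y_4 = 97·301080 + 8·3650401 = 58407968.
Step 3: Verify x_4² - 147·y_4² = 501489136705686529 - 501489136705686528 = 1 (should be 1). ✓

(x_1, y_1) = (97, 8); (x_4, y_4) = (708158977, 58407968).


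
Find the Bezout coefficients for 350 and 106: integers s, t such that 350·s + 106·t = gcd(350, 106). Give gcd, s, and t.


Euclidean algorithm on (350, 106) — divide until remainder is 0:
  350 = 3 · 106 + 32
  106 = 3 · 32 + 10
  32 = 3 · 10 + 2
  10 = 5 · 2 + 0
gcd(350, 106) = 2.
Track Bezout coefficients alongside the remainders: start with r₀ = 350 = a·1 + b·0 (s = 1, t = 0) and r₁ = 106 = a·0 + b·1 (s = 0, t = 1); each new remainder r_{k+1} = r_{k-1} − q_k·r_k inherits s_{k+1} = s_{k-1} − q_k·s_k, t_{k+1} = t_{k-1} − q_k·t_k, so r_k = a·s_k + b·t_k at every step:
  q = 3: r = 32, s = 1 − 3·0 = 1, t = 0 − 3·1 = -3  (check: 350·1 + 106·(-3) = 32)
  q = 3: r = 10, s = 0 − 3·1 = -3, t = 1 − 3·(-3) = 10  (check: 350·(-3) + 106·10 = 10)
  q = 3: r = 2, s = 1 − 3·(-3) = 10, t = -3 − 3·10 = -33  (check: 350·10 + 106·(-33) = 2)
The row with r = 2 (the gcd) gives the Bezout coefficients s = 10, t = -33.
Result: 350 · (10) + 106 · (-33) = 2.

gcd(350, 106) = 2; s = 10, t = -33 (check: 350·10 + 106·(-33) = 2).


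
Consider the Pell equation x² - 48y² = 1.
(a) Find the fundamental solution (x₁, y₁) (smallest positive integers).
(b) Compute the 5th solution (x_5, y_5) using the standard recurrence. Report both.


Step 1: Find the fundamental solution (x₁, y₁) of x² - 48y² = 1.
  Expand √48 as a continued fraction. a₀ = ⌊√48⌋ = 6; iterate m_{k+1} = d_k·a_k − m_k, d_{k+1} = (48 − m_{k+1}²)/d_k, a_{k+1} = ⌊(a₀ + m_{k+1})/d_{k+1}⌋ (starting m₀ = 0, d₀ = 1), with convergents p_k = a_k·p_{k-1} + p_{k-2}, q_k = a_k·q_{k-1} + q_{k-2} (p₋₁ = 1, q₋₁ = 0):
  k = 0: a₀ = 6; p₀/q₀ = 6/1; p₀² − 48·q₀² = 36 − 48 = -12.
  k = 1: m = 6, d = 12, a = ⌊(6 + 6)/12⌋ = 1; p/q = (1·6 + 1)/(1·1 + 0) = 7/1; p² − 48·q² = 49 − 48 = 1.
  The first convergent with p² − 48·q² = 1 gives the fundamental solution (x₁, y₁) = (7, 1).
Step 2: Apply the recurrence (x_{n+1}, y_{n+1}) = (x₁x_n + 48y₁y_n, x₁y_n + y₁x_n) repeatedly.
  From (x_1, y_1) = (7, 1): x_2 = 7·7 + 48·1·1 = 97; y_2 = 7·1 + 1·7 = 14.
  From (x_2, y_2) = (97, 14): x_3 = 7·97 + 48·1·14 = 1351; y_3 = 7·14 + 1·97 = 195.
  From (x_3, y_3) = (1351, 195): x_4 = 7·1351 + 48·1·195 = 18817; y_4 = 7·195 + 1·1351 = 2716.
  From (x_4, y_4) = (18817, 2716): x_5 = 7·18817 + 48·1·2716 = 262087; y_5 = 7·2716 + 1·18817 = 37829.
Step 3: Verify x_5² - 48·y_5² = 68689595569 - 68689595568 = 1 (should be 1). ✓

(x_1, y_1) = (7, 1); (x_5, y_5) = (262087, 37829).


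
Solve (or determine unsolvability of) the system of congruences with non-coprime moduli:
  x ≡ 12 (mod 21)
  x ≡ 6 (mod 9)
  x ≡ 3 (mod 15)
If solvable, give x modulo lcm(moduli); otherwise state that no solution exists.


Moduli 21, 9, 15 are not pairwise coprime, so CRT works modulo lcm(m_i) when all pairwise compatibility conditions hold.
Pairwise compatibility: gcd(m_i, m_j) must divide a_i - a_j for every pair.
Merge one congruence at a time:
  Start: x ≡ 12 (mod 21).
  Combine with x ≡ 6 (mod 9): gcd(21, 9) = 3; 6 - 12 = -6, which IS divisible by 3, so compatible.
    Write x = 12 + 21·t and substitute into x ≡ 6 (mod 9): 21·t ≡ 6 − 12 = -6 (mod 9).
    Divide the congruence (and modulus) by g = 3: 7·t ≡ -2 (mod 3).
    Reduce coefficients mod 3: 1·t ≡ 1 (mod 3).
    So t ≡ 1 (mod 3).
    Then x = 12 + 21·1 = 33, valid modulo lcm(21, 9) = 63: x ≡ 33 (mod 63).
  Combine with x ≡ 3 (mod 15): gcd(63, 15) = 3; 3 - 33 = -30, which IS divisible by 3, so compatible.
    Write x = 33 + 63·t and substitute into x ≡ 3 (mod 15): 63·t ≡ 3 − 33 = -30 (mod 15).
    Divide the congruence (and modulus) by g = 3: 21·t ≡ -10 (mod 5).
    Reduce coefficients mod 5: 1·t ≡ 0 (mod 5).
    So t ≡ 0 (mod 5).
    Then x = 33 + 63·0 = 33, valid modulo lcm(63, 15) = 315: x ≡ 33 (mod 315).
Verify: 33 mod 21 = 12, 33 mod 9 = 6, 33 mod 15 = 3.

x ≡ 33 (mod 315).


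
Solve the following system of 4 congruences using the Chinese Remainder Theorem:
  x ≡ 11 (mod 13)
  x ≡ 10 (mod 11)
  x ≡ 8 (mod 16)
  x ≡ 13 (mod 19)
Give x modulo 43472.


Product of moduli M = 13 · 11 · 16 · 19 = 43472.
Merge one congruence at a time:
  Start: x ≡ 11 (mod 13).
  Combine with x ≡ 10 (mod 11); new modulus lcm = 143.
    Write x = 11 + 13·t and substitute into x ≡ 10 (mod 11): 13·t ≡ 10 − 11 = -1 (mod 11).
    Reduce coefficients mod 11: 2·t ≡ 10 (mod 11).
    The inverse of 2 mod 11 is 6 (since 2·6 = 12 = 1·11 + 1), so t ≡ 6·10 = 60 ≡ 5 (mod 11).
    Then x = 11 + 13·5 = 76, valid modulo lcm(13, 11) = 143: x ≡ 76 (mod 143).
  Combine with x ≡ 8 (mod 16); new modulus lcm = 2288.
    Write x = 76 + 143·t and substitute into x ≡ 8 (mod 16): 143·t ≡ 8 − 76 = -68 (mod 16).
    Reduce coefficients mod 16: 15·t ≡ 12 (mod 16).
    The inverse of 15 mod 16 is 15 (since 15·15 = 225 = 14·16 + 1), so t ≡ 15·12 = 180 ≡ 4 (mod 16).
    Then x = 76 + 143·4 = 648, valid modulo lcm(143, 16) = 2288: x ≡ 648 (mod 2288).
  Combine with x ≡ 13 (mod 19); new modulus lcm = 43472.
    Write x = 648 + 2288·t and substitute into x ≡ 13 (mod 19): 2288·t ≡ 13 − 648 = -635 (mod 19).
    Reduce coefficients mod 19: 8·t ≡ 11 (mod 19).
    The inverse of 8 mod 19 is 12 (since 8·12 = 96 = 5·19 + 1), so t ≡ 12·11 = 132 ≡ 18 (mod 19).
    Then x = 648 + 2288·18 = 41832, valid modulo lcm(2288, 19) = 43472: x ≡ 41832 (mod 43472).
Verify against each original: 41832 mod 13 = 11, 41832 mod 11 = 10, 41832 mod 16 = 8, 41832 mod 19 = 13.

x ≡ 41832 (mod 43472).


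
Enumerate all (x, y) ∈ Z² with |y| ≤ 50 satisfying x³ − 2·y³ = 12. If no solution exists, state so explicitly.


The equation is x³ - 2y³ = 12. For fixed y, x³ = 2·y³ + 12, so a solution requires the RHS to be a perfect cube.
Strategy: iterate y from -50 to 50, compute RHS = 2·y³ + 12, and check whether it is a (positive or negative) perfect cube.
Check small values of y:
  y = 0: RHS = 12 is not a perfect cube.
  y = 1: RHS = 14 is not a perfect cube.
  y = -1: RHS = 10 is not a perfect cube.
  y = 2: RHS = 28 is not a perfect cube.
  y = -2: RHS = -4 is not a perfect cube.
  y = 3: RHS = 66 is not a perfect cube.
  y = -3: RHS = -42 is not a perfect cube.
Continuing the search up to |y| = 50 finds no solutions either.
No (x, y) in the scanned range satisfies the equation.

No integer solutions with |y| ≤ 50.


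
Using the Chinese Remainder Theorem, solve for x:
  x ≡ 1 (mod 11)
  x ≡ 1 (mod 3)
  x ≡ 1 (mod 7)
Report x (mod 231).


Moduli 11, 3, 7 are pairwise coprime; by CRT there is a unique solution modulo M = 11 · 3 · 7 = 231.
Solve pairwise, accumulating the modulus:
  Start with x ≡ 1 (mod 11).
  Combine with x ≡ 1 (mod 3): since gcd(11, 3) = 1, we get a unique residue mod 33.
    Write x = 1 + 11·t and substitute into x ≡ 1 (mod 3): 11·t ≡ 1 − 1 = 0 (mod 3).
    Reduce coefficients mod 3: 2·t ≡ 0 (mod 3).
    The inverse of 2 mod 3 is 2 (since 2·2 = 4 = 1·3 + 1), so t ≡ 2·0 = 0 ≡ 0 (mod 3).
    Then x = 1 + 11·0 = 1, valid modulo lcm(11, 3) = 33: x ≡ 1 (mod 33).
  Combine with x ≡ 1 (mod 7): since gcd(33, 7) = 1, we get a unique residue mod 231.
    Write x = 1 + 33·t and substitute into x ≡ 1 (mod 7): 33·t ≡ 1 − 1 = 0 (mod 7).
    Reduce coefficients mod 7: 5·t ≡ 0 (mod 7).
    The inverse of 5 mod 7 is 3 (since 5·3 = 15 = 2·7 + 1), so t ≡ 3·0 = 0 ≡ 0 (mod 7).
    Then x = 1 + 33·0 = 1, valid modulo lcm(33, 7) = 231: x ≡ 1 (mod 231).
Verify: 1 mod 11 = 1 ✓, 1 mod 3 = 1 ✓, 1 mod 7 = 1 ✓.

x ≡ 1 (mod 231).


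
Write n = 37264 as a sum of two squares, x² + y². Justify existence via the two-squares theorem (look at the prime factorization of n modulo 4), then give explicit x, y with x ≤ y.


Step 1: Factor n = 37264 = 2^4 · 17 · 137.
Step 2: Check the mod-4 condition on each prime factor: 2 = 2 (special); 17 ≡ 1 (mod 4), exponent 1; 137 ≡ 1 (mod 4), exponent 1.
All primes ≡ 3 (mod 4) appear to even exponent (or don't appear), so by the two-squares theorem n IS expressible as a sum of two squares.
Step 3: Build a representation. Group n = k² · m with k = 4 and m = 17 · 137 = 2329 (a product of primes ≡ 1 (mod 4)); a representation of m scales to one of n via (k·x)² + (k·y)² = k²(x² + y²). Each prime p ≡ 1 (mod 4) is itself a sum of two squares; find a² by testing p − a² for a perfect square:
  17: 17 − 1² = 16 = 4² ⇒ 17 = 1² + 4².
  137: 137 − 1² = 136, 137 − 2² = 133, 137 − 3² = 128, 137 − 4² = 121 = 11² ⇒ 137 = 4² + 11².
  Combine using the Brahmagupta–Fibonacci identity (a² + b²)(c² + d²) = (ac − bd)² + (ad + bc)² = (ac + bd)² + (ad − bc)²:
  17 · 137 = 2329: from (1² + 4²)(4² + 11²), take (1·4 − 4·11, 1·11 + 4·4) = (4 − 44, 11 + 16) = (-40, 27); dropping signs (only squares matter) gives (40, 27); check 40² + 27² = 1600 + 729 = 2329 ✓.
  Scale by k = 4: (4·40, 4·27) = (160, 108).
Step 4: Order so x ≤ y and verify: 108² + 160² = 11664 + 25600 = 37264 = n. ✓

n = 37264 = 108² + 160² (one valid representation with x ≤ y).


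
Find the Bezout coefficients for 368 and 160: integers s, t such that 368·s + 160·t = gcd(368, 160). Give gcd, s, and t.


Euclidean algorithm on (368, 160) — divide until remainder is 0:
  368 = 2 · 160 + 48
  160 = 3 · 48 + 16
  48 = 3 · 16 + 0
gcd(368, 160) = 16.
Track Bezout coefficients alongside the remainders: start with r₀ = 368 = a·1 + b·0 (s = 1, t = 0) and r₁ = 160 = a·0 + b·1 (s = 0, t = 1); each new remainder r_{k+1} = r_{k-1} − q_k·r_k inherits s_{k+1} = s_{k-1} − q_k·s_k, t_{k+1} = t_{k-1} − q_k·t_k, so r_k = a·s_k + b·t_k at every step:
  q = 2: r = 48, s = 1 − 2·0 = 1, t = 0 − 2·1 = -2  (check: 368·1 + 160·(-2) = 48)
  q = 3: r = 16, s = 0 − 3·1 = -3, t = 1 − 3·(-2) = 7  (check: 368·(-3) + 160·7 = 16)
The row with r = 16 (the gcd) gives the Bezout coefficients s = -3, t = 7.
Result: 368 · (-3) + 160 · (7) = 16.

gcd(368, 160) = 16; s = -3, t = 7 (check: 368·(-3) + 160·7 = 16).


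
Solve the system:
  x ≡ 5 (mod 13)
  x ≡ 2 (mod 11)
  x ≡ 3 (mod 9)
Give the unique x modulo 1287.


Moduli 13, 11, 9 are pairwise coprime; by CRT there is a unique solution modulo M = 13 · 11 · 9 = 1287.
Solve pairwise, accumulating the modulus:
  Start with x ≡ 5 (mod 13).
  Combine with x ≡ 2 (mod 11): since gcd(13, 11) = 1, we get a unique residue mod 143.
    Write x = 5 + 13·t and substitute into x ≡ 2 (mod 11): 13·t ≡ 2 − 5 = -3 (mod 11).
    Reduce coefficients mod 11: 2·t ≡ 8 (mod 11).
    The inverse of 2 mod 11 is 6 (since 2·6 = 12 = 1·11 + 1), so t ≡ 6·8 = 48 ≡ 4 (mod 11).
    Then x = 5 + 13·4 = 57, valid modulo lcm(13, 11) = 143: x ≡ 57 (mod 143).
  Combine with x ≡ 3 (mod 9): since gcd(143, 9) = 1, we get a unique residue mod 1287.
    Write x = 57 + 143·t and substitute into x ≡ 3 (mod 9): 143·t ≡ 3 − 57 = -54 (mod 9).
    Reduce coefficients mod 9: 8·t ≡ 0 (mod 9).
    The inverse of 8 mod 9 is 8 (since 8·8 = 64 = 7·9 + 1), so t ≡ 8·0 = 0 ≡ 0 (mod 9).
    Then x = 57 + 143·0 = 57, valid modulo lcm(143, 9) = 1287: x ≡ 57 (mod 1287).
Verify: 57 mod 13 = 5 ✓, 57 mod 11 = 2 ✓, 57 mod 9 = 3 ✓.

x ≡ 57 (mod 1287).


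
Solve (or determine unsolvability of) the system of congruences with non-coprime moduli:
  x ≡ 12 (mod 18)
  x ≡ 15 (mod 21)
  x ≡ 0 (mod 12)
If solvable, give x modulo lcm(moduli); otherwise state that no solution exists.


Moduli 18, 21, 12 are not pairwise coprime, so CRT works modulo lcm(m_i) when all pairwise compatibility conditions hold.
Pairwise compatibility: gcd(m_i, m_j) must divide a_i - a_j for every pair.
Merge one congruence at a time:
  Start: x ≡ 12 (mod 18).
  Combine with x ≡ 15 (mod 21): gcd(18, 21) = 3; 15 - 12 = 3, which IS divisible by 3, so compatible.
    Write x = 12 + 18·t and substitute into x ≡ 15 (mod 21): 18·t ≡ 15 − 12 = 3 (mod 21).
    Divide the congruence (and modulus) by g = 3: 6·t ≡ 1 (mod 7).
    The inverse of 6 mod 7 is 6 (since 6·6 = 36 = 5·7 + 1), so t ≡ 6·1 = 6 ≡ 6 (mod 7).
    Then x = 12 + 18·6 = 120, valid modulo lcm(18, 21) = 126: x ≡ 120 (mod 126).
  Combine with x ≡ 0 (mod 12): gcd(126, 12) = 6; 0 - 120 = -120, which IS divisible by 6, so compatible.
    Write x = 120 + 126·t and substitute into x ≡ 0 (mod 12): 126·t ≡ 0 − 120 = -120 (mod 12).
    Divide the congruence (and modulus) by g = 6: 21·t ≡ -20 (mod 2).
    Reduce coefficients mod 2: 1·t ≡ 0 (mod 2).
    So t ≡ 0 (mod 2).
    Then x = 120 + 126·0 = 120, valid modulo lcm(126, 12) = 252: x ≡ 120 (mod 252).
Verify: 120 mod 18 = 12, 120 mod 21 = 15, 120 mod 12 = 0.

x ≡ 120 (mod 252).


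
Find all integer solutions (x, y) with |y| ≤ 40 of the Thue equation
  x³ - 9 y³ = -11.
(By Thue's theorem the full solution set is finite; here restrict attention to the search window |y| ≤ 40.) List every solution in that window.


The equation is x³ - 9y³ = -11. For fixed y, x³ = 9·y³ − 11, so a solution requires the RHS to be a perfect cube.
Strategy: iterate y from -40 to 40, compute RHS = 9·y³ − 11, and check whether it is a (positive or negative) perfect cube.
Check small values of y:
  y = 0: RHS = -11 is not a perfect cube.
  y = 1: RHS = -2 is not a perfect cube.
  y = -1: RHS = -20 is not a perfect cube.
  y = 2: RHS = 61 is not a perfect cube.
  y = -2: RHS = -83 is not a perfect cube.
  y = 3: RHS = 232 is not a perfect cube.
  y = -3: RHS = -254 is not a perfect cube.
Continuing the search up to |y| = 40 finds no solutions either.
No (x, y) in the scanned range satisfies the equation.

No integer solutions with |y| ≤ 40.


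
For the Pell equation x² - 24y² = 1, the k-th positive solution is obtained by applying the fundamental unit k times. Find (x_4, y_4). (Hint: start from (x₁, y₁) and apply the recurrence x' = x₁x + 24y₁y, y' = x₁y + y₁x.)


Step 1: Find the fundamental solution (x₁, y₁) of x² - 24y² = 1.
  Expand √24 as a continued fraction. a₀ = ⌊√24⌋ = 4; iterate m_{k+1} = d_k·a_k − m_k, d_{k+1} = (24 − m_{k+1}²)/d_k, a_{k+1} = ⌊(a₀ + m_{k+1})/d_{k+1}⌋ (starting m₀ = 0, d₀ = 1), with convergents p_k = a_k·p_{k-1} + p_{k-2}, q_k = a_k·q_{k-1} + q_{k-2} (p₋₁ = 1, q₋₁ = 0):
  k = 0: a₀ = 4; p₀/q₀ = 4/1; p₀² − 24·q₀² = 16 − 24 = -8.
  k = 1: m = 4, d = 8, a = ⌊(4 + 4)/8⌋ = 1; p/q = (1·4 + 1)/(1·1 + 0) = 5/1; p² − 24·q² = 25 − 24 = 1.
  The first convergent with p² − 24·q² = 1 gives the fundamental solution (x₁, y₁) = (5, 1).
Step 2: Apply the recurrence (x_{n+1}, y_{n+1}) = (x₁x_n + 24y₁y_n, x₁y_n + y₁x_n) repeatedly.
  From (x_1, y_1) = (5, 1): x_2 = 5·5 + 24·1·1 = 49; y_2 = 5·1 + 1·5 = 10.
  From (x_2, y_2) = (49, 10): x_3 = 5·49 + 24·1·10 = 485; y_3 = 5·10 + 1·49 = 99.
  From (x_3, y_3) = (485, 99): x_4 = 5·485 + 24·1·99 = 4801; y_4 = 5·99 + 1·485 = 980.
Step 3: Verify x_4² - 24·y_4² = 23049601 - 23049600 = 1 (should be 1). ✓

(x_1, y_1) = (5, 1); (x_4, y_4) = (4801, 980).


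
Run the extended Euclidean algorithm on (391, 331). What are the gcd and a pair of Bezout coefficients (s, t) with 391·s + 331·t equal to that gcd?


Euclidean algorithm on (391, 331) — divide until remainder is 0:
  391 = 1 · 331 + 60
  331 = 5 · 60 + 31
  60 = 1 · 31 + 29
  31 = 1 · 29 + 2
  29 = 14 · 2 + 1
  2 = 2 · 1 + 0
gcd(391, 331) = 1.
Track Bezout coefficients alongside the remainders: start with r₀ = 391 = a·1 + b·0 (s = 1, t = 0) and r₁ = 331 = a·0 + b·1 (s = 0, t = 1); each new remainder r_{k+1} = r_{k-1} − q_k·r_k inherits s_{k+1} = s_{k-1} − q_k·s_k, t_{k+1} = t_{k-1} − q_k·t_k, so r_k = a·s_k + b·t_k at every step:
  q = 1: r = 60, s = 1 − 1·0 = 1, t = 0 − 1·1 = -1  (check: 391·1 + 331·(-1) = 60)
  q = 5: r = 31, s = 0 − 5·1 = -5, t = 1 − 5·(-1) = 6  (check: 391·(-5) + 331·6 = 31)
  q = 1: r = 29, s = 1 − 1·(-5) = 6, t = -1 − 1·6 = -7  (check: 391·6 + 331·(-7) = 29)
  q = 1: r = 2, s = -5 − 1·6 = -11, t = 6 − 1·(-7) = 13  (check: 391·(-11) + 331·13 = 2)
  q = 14: r = 1, s = 6 − 14·(-11) = 160, t = -7 − 14·13 = -189  (check: 391·160 + 331·(-189) = 1)
The row with r = 1 (the gcd) gives the Bezout coefficients s = 160, t = -189.
Result: 391 · (160) + 331 · (-189) = 1.

gcd(391, 331) = 1; s = 160, t = -189 (check: 391·160 + 331·(-189) = 1).


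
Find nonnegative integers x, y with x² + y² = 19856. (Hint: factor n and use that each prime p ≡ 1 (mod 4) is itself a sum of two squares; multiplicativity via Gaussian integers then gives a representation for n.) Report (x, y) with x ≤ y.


Step 1: Factor n = 19856 = 2^4 · 17 · 73.
Step 2: Check the mod-4 condition on each prime factor: 2 = 2 (special); 17 ≡ 1 (mod 4), exponent 1; 73 ≡ 1 (mod 4), exponent 1.
All primes ≡ 3 (mod 4) appear to even exponent (or don't appear), so by the two-squares theorem n IS expressible as a sum of two squares.
Step 3: Build a representation. Group n = k² · m with k = 4 and m = 17 · 73 = 1241 (a product of primes ≡ 1 (mod 4)); a representation of m scales to one of n via (k·x)² + (k·y)² = k²(x² + y²). Each prime p ≡ 1 (mod 4) is itself a sum of two squares; find a² by testing p − a² for a perfect square:
  17: 17 − 1² = 16 = 4² ⇒ 17 = 1² + 4².
  73: 73 − 1² = 72, 73 − 2² = 69, 73 − 3² = 64 = 8² ⇒ 73 = 3² + 8².
  Combine using the Brahmagupta–Fibonacci identity (a² + b²)(c² + d²) = (ac − bd)² + (ad + bc)² = (ac + bd)² + (ad − bc)²:
  17 · 73 = 1241: from (1² + 4²)(3² + 8²), take (1·3 − 4·8, 1·8 + 4·3) = (3 − 32, 8 + 12) = (-29, 20); dropping signs (only squares matter) gives (29, 20); check 29² + 20² = 841 + 400 = 1241 ✓.
  Scale by k = 4: (4·29, 4·20) = (116, 80).
Step 4: Order so x ≤ y and verify: 80² + 116² = 6400 + 13456 = 19856 = n. ✓

n = 19856 = 80² + 116² (one valid representation with x ≤ y).
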